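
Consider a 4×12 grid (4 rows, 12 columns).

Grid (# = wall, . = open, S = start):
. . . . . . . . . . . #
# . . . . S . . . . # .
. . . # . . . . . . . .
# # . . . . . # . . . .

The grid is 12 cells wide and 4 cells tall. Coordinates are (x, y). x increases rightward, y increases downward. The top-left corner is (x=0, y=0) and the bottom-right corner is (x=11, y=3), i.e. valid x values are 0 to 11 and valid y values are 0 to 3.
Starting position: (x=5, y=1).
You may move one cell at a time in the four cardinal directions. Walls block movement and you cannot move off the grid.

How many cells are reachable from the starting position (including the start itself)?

Answer: Reachable cells: 41

Derivation:
BFS flood-fill from (x=5, y=1):
  Distance 0: (x=5, y=1)
  Distance 1: (x=5, y=0), (x=4, y=1), (x=6, y=1), (x=5, y=2)
  Distance 2: (x=4, y=0), (x=6, y=0), (x=3, y=1), (x=7, y=1), (x=4, y=2), (x=6, y=2), (x=5, y=3)
  Distance 3: (x=3, y=0), (x=7, y=0), (x=2, y=1), (x=8, y=1), (x=7, y=2), (x=4, y=3), (x=6, y=3)
  Distance 4: (x=2, y=0), (x=8, y=0), (x=1, y=1), (x=9, y=1), (x=2, y=2), (x=8, y=2), (x=3, y=3)
  Distance 5: (x=1, y=0), (x=9, y=0), (x=1, y=2), (x=9, y=2), (x=2, y=3), (x=8, y=3)
  Distance 6: (x=0, y=0), (x=10, y=0), (x=0, y=2), (x=10, y=2), (x=9, y=3)
  Distance 7: (x=11, y=2), (x=10, y=3)
  Distance 8: (x=11, y=1), (x=11, y=3)
Total reachable: 41 (grid has 41 open cells total)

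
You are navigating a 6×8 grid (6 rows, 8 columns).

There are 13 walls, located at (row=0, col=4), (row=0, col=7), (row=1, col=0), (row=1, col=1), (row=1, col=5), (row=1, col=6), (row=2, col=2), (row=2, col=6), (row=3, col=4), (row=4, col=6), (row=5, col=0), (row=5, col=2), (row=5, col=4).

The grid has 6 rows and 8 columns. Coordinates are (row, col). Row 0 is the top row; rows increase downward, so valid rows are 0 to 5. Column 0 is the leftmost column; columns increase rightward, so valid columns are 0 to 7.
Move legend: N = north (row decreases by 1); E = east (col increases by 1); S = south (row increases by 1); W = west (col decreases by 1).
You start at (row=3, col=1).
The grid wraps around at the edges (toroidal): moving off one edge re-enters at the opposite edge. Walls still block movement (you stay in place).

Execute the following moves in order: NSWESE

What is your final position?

Start: (row=3, col=1)
  N (north): (row=3, col=1) -> (row=2, col=1)
  S (south): (row=2, col=1) -> (row=3, col=1)
  W (west): (row=3, col=1) -> (row=3, col=0)
  E (east): (row=3, col=0) -> (row=3, col=1)
  S (south): (row=3, col=1) -> (row=4, col=1)
  E (east): (row=4, col=1) -> (row=4, col=2)
Final: (row=4, col=2)

Answer: Final position: (row=4, col=2)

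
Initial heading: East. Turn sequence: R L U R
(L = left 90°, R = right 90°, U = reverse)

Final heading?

Answer: Final heading: North

Derivation:
Start: East
  R (right (90° clockwise)) -> South
  L (left (90° counter-clockwise)) -> East
  U (U-turn (180°)) -> West
  R (right (90° clockwise)) -> North
Final: North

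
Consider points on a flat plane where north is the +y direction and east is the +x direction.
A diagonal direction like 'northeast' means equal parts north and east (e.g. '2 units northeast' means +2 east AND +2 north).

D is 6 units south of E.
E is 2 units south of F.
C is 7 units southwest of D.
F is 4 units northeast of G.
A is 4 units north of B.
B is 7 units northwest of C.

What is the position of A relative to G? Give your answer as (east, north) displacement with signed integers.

Answer: A is at (east=-10, north=0) relative to G.

Derivation:
Place G at the origin (east=0, north=0).
  F is 4 units northeast of G: delta (east=+4, north=+4); F at (east=4, north=4).
  E is 2 units south of F: delta (east=+0, north=-2); E at (east=4, north=2).
  D is 6 units south of E: delta (east=+0, north=-6); D at (east=4, north=-4).
  C is 7 units southwest of D: delta (east=-7, north=-7); C at (east=-3, north=-11).
  B is 7 units northwest of C: delta (east=-7, north=+7); B at (east=-10, north=-4).
  A is 4 units north of B: delta (east=+0, north=+4); A at (east=-10, north=0).
Therefore A relative to G: (east=-10, north=0).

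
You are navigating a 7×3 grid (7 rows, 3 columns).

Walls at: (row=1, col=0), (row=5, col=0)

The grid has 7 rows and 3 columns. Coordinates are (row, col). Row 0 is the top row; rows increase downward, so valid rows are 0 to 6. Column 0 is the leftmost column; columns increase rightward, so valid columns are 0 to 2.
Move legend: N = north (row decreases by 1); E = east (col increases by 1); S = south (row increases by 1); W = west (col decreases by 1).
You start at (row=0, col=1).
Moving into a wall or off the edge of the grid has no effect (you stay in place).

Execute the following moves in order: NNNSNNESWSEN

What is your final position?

Start: (row=0, col=1)
  [×3]N (north): blocked, stay at (row=0, col=1)
  S (south): (row=0, col=1) -> (row=1, col=1)
  N (north): (row=1, col=1) -> (row=0, col=1)
  N (north): blocked, stay at (row=0, col=1)
  E (east): (row=0, col=1) -> (row=0, col=2)
  S (south): (row=0, col=2) -> (row=1, col=2)
  W (west): (row=1, col=2) -> (row=1, col=1)
  S (south): (row=1, col=1) -> (row=2, col=1)
  E (east): (row=2, col=1) -> (row=2, col=2)
  N (north): (row=2, col=2) -> (row=1, col=2)
Final: (row=1, col=2)

Answer: Final position: (row=1, col=2)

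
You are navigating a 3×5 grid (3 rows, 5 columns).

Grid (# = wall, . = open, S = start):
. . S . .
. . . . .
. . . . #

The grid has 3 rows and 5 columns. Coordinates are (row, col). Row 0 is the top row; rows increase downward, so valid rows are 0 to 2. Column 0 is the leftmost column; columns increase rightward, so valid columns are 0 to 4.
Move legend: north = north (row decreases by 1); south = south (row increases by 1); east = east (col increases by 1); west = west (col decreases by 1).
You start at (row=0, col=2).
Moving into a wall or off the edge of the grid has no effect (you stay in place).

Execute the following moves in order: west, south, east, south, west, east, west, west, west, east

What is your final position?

Start: (row=0, col=2)
  west (west): (row=0, col=2) -> (row=0, col=1)
  south (south): (row=0, col=1) -> (row=1, col=1)
  east (east): (row=1, col=1) -> (row=1, col=2)
  south (south): (row=1, col=2) -> (row=2, col=2)
  west (west): (row=2, col=2) -> (row=2, col=1)
  east (east): (row=2, col=1) -> (row=2, col=2)
  west (west): (row=2, col=2) -> (row=2, col=1)
  west (west): (row=2, col=1) -> (row=2, col=0)
  west (west): blocked, stay at (row=2, col=0)
  east (east): (row=2, col=0) -> (row=2, col=1)
Final: (row=2, col=1)

Answer: Final position: (row=2, col=1)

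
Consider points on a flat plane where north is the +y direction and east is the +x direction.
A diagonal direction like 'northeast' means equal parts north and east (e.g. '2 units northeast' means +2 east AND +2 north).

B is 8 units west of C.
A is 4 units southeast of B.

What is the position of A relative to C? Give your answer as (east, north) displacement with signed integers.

Place C at the origin (east=0, north=0).
  B is 8 units west of C: delta (east=-8, north=+0); B at (east=-8, north=0).
  A is 4 units southeast of B: delta (east=+4, north=-4); A at (east=-4, north=-4).
Therefore A relative to C: (east=-4, north=-4).

Answer: A is at (east=-4, north=-4) relative to C.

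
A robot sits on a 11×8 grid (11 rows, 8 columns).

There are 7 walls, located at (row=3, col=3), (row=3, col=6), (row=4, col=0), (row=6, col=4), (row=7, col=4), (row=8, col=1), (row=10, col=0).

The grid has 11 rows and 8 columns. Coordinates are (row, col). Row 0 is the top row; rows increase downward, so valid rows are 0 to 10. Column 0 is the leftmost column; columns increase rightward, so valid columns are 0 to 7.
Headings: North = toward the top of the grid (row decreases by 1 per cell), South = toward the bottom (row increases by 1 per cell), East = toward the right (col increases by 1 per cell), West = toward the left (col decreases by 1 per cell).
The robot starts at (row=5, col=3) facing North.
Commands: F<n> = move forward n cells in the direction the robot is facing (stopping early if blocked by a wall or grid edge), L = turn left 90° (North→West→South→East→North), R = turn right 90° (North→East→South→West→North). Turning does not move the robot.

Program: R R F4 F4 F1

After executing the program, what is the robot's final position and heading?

Start: (row=5, col=3), facing North
  R: turn right, now facing East
  R: turn right, now facing South
  F4: move forward 4, now at (row=9, col=3)
  F4: move forward 1/4 (blocked), now at (row=10, col=3)
  F1: move forward 0/1 (blocked), now at (row=10, col=3)
Final: (row=10, col=3), facing South

Answer: Final position: (row=10, col=3), facing South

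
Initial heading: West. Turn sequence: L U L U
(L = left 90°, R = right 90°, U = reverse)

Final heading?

Answer: Final heading: East

Derivation:
Start: West
  L (left (90° counter-clockwise)) -> South
  U (U-turn (180°)) -> North
  L (left (90° counter-clockwise)) -> West
  U (U-turn (180°)) -> East
Final: East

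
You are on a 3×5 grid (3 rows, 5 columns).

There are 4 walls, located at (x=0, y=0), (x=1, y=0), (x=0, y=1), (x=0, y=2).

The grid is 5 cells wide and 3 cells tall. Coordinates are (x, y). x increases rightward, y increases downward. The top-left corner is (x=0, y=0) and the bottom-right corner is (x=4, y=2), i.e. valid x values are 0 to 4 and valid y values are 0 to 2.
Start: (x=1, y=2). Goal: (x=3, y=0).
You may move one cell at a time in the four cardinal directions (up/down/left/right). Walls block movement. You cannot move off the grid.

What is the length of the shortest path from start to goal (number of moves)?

Answer: Shortest path length: 4

Derivation:
BFS from (x=1, y=2) until reaching (x=3, y=0):
  Distance 0: (x=1, y=2)
  Distance 1: (x=1, y=1), (x=2, y=2)
  Distance 2: (x=2, y=1), (x=3, y=2)
  Distance 3: (x=2, y=0), (x=3, y=1), (x=4, y=2)
  Distance 4: (x=3, y=0), (x=4, y=1)  <- goal reached here
One shortest path (4 moves): (x=1, y=2) -> (x=2, y=2) -> (x=3, y=2) -> (x=3, y=1) -> (x=3, y=0)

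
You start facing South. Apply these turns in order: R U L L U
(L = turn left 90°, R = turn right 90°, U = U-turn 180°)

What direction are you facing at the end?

Start: South
  R (right (90° clockwise)) -> West
  U (U-turn (180°)) -> East
  L (left (90° counter-clockwise)) -> North
  L (left (90° counter-clockwise)) -> West
  U (U-turn (180°)) -> East
Final: East

Answer: Final heading: East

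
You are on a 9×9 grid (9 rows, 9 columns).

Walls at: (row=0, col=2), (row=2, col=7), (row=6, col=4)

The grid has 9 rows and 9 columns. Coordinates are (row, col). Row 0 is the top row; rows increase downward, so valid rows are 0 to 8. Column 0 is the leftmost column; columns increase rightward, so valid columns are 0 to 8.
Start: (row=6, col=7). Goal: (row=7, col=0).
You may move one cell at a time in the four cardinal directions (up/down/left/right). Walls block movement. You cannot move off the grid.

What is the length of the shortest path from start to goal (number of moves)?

Answer: Shortest path length: 8

Derivation:
BFS from (row=6, col=7) until reaching (row=7, col=0):
  Distance 0: (row=6, col=7)
  Distance 1: (row=5, col=7), (row=6, col=6), (row=6, col=8), (row=7, col=7)
  Distance 2: (row=4, col=7), (row=5, col=6), (row=5, col=8), (row=6, col=5), (row=7, col=6), (row=7, col=8), (row=8, col=7)
  Distance 3: (row=3, col=7), (row=4, col=6), (row=4, col=8), (row=5, col=5), (row=7, col=5), (row=8, col=6), (row=8, col=8)
  Distance 4: (row=3, col=6), (row=3, col=8), (row=4, col=5), (row=5, col=4), (row=7, col=4), (row=8, col=5)
  Distance 5: (row=2, col=6), (row=2, col=8), (row=3, col=5), (row=4, col=4), (row=5, col=3), (row=7, col=3), (row=8, col=4)
  Distance 6: (row=1, col=6), (row=1, col=8), (row=2, col=5), (row=3, col=4), (row=4, col=3), (row=5, col=2), (row=6, col=3), (row=7, col=2), (row=8, col=3)
  Distance 7: (row=0, col=6), (row=0, col=8), (row=1, col=5), (row=1, col=7), (row=2, col=4), (row=3, col=3), (row=4, col=2), (row=5, col=1), (row=6, col=2), (row=7, col=1), (row=8, col=2)
  Distance 8: (row=0, col=5), (row=0, col=7), (row=1, col=4), (row=2, col=3), (row=3, col=2), (row=4, col=1), (row=5, col=0), (row=6, col=1), (row=7, col=0), (row=8, col=1)  <- goal reached here
One shortest path (8 moves): (row=6, col=7) -> (row=6, col=6) -> (row=6, col=5) -> (row=7, col=5) -> (row=7, col=4) -> (row=7, col=3) -> (row=7, col=2) -> (row=7, col=1) -> (row=7, col=0)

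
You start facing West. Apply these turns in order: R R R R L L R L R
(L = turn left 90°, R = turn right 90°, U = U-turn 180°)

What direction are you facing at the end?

Start: West
  R (right (90° clockwise)) -> North
  R (right (90° clockwise)) -> East
  R (right (90° clockwise)) -> South
  R (right (90° clockwise)) -> West
  L (left (90° counter-clockwise)) -> South
  L (left (90° counter-clockwise)) -> East
  R (right (90° clockwise)) -> South
  L (left (90° counter-clockwise)) -> East
  R (right (90° clockwise)) -> South
Final: South

Answer: Final heading: South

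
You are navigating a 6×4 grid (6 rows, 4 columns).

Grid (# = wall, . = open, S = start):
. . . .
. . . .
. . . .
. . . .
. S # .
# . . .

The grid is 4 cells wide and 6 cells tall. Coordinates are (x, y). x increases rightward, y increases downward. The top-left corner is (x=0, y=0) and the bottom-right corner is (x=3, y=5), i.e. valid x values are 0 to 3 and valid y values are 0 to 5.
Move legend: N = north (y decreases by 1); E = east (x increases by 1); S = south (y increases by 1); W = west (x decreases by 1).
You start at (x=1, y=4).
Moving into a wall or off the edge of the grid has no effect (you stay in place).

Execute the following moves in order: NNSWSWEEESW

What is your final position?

Answer: Final position: (x=1, y=5)

Derivation:
Start: (x=1, y=4)
  N (north): (x=1, y=4) -> (x=1, y=3)
  N (north): (x=1, y=3) -> (x=1, y=2)
  S (south): (x=1, y=2) -> (x=1, y=3)
  W (west): (x=1, y=3) -> (x=0, y=3)
  S (south): (x=0, y=3) -> (x=0, y=4)
  W (west): blocked, stay at (x=0, y=4)
  E (east): (x=0, y=4) -> (x=1, y=4)
  E (east): blocked, stay at (x=1, y=4)
  E (east): blocked, stay at (x=1, y=4)
  S (south): (x=1, y=4) -> (x=1, y=5)
  W (west): blocked, stay at (x=1, y=5)
Final: (x=1, y=5)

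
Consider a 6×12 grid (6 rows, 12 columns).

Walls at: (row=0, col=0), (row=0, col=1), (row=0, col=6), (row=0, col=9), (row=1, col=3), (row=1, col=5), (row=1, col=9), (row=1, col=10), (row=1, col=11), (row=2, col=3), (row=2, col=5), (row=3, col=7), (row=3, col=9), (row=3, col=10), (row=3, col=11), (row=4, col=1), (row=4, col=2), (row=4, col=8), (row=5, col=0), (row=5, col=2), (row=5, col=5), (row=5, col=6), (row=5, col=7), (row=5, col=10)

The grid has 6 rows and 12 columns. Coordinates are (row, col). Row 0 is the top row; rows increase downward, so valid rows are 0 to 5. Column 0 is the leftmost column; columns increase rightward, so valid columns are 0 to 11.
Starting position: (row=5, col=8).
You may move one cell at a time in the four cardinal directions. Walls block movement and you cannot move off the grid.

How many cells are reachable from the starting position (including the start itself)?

Answer: Reachable cells: 6

Derivation:
BFS flood-fill from (row=5, col=8):
  Distance 0: (row=5, col=8)
  Distance 1: (row=5, col=9)
  Distance 2: (row=4, col=9)
  Distance 3: (row=4, col=10)
  Distance 4: (row=4, col=11)
  Distance 5: (row=5, col=11)
Total reachable: 6 (grid has 48 open cells total)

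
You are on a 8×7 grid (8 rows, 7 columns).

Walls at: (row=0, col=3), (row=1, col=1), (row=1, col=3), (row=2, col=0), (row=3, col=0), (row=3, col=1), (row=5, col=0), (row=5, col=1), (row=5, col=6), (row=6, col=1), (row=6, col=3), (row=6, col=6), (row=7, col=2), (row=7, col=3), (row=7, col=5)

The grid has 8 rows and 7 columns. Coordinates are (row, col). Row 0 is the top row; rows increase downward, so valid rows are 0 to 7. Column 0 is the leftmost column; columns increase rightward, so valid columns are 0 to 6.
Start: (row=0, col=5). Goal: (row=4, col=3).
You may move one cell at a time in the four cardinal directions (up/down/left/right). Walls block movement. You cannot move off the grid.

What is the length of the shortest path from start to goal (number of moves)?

BFS from (row=0, col=5) until reaching (row=4, col=3):
  Distance 0: (row=0, col=5)
  Distance 1: (row=0, col=4), (row=0, col=6), (row=1, col=5)
  Distance 2: (row=1, col=4), (row=1, col=6), (row=2, col=5)
  Distance 3: (row=2, col=4), (row=2, col=6), (row=3, col=5)
  Distance 4: (row=2, col=3), (row=3, col=4), (row=3, col=6), (row=4, col=5)
  Distance 5: (row=2, col=2), (row=3, col=3), (row=4, col=4), (row=4, col=6), (row=5, col=5)
  Distance 6: (row=1, col=2), (row=2, col=1), (row=3, col=2), (row=4, col=3), (row=5, col=4), (row=6, col=5)  <- goal reached here
One shortest path (6 moves): (row=0, col=5) -> (row=0, col=4) -> (row=1, col=4) -> (row=2, col=4) -> (row=2, col=3) -> (row=3, col=3) -> (row=4, col=3)

Answer: Shortest path length: 6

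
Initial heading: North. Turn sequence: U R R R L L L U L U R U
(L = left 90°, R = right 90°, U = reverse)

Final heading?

Start: North
  U (U-turn (180°)) -> South
  R (right (90° clockwise)) -> West
  R (right (90° clockwise)) -> North
  R (right (90° clockwise)) -> East
  L (left (90° counter-clockwise)) -> North
  L (left (90° counter-clockwise)) -> West
  L (left (90° counter-clockwise)) -> South
  U (U-turn (180°)) -> North
  L (left (90° counter-clockwise)) -> West
  U (U-turn (180°)) -> East
  R (right (90° clockwise)) -> South
  U (U-turn (180°)) -> North
Final: North

Answer: Final heading: North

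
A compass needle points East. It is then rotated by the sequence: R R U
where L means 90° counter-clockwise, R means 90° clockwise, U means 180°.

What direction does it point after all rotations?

Start: East
  R (right (90° clockwise)) -> South
  R (right (90° clockwise)) -> West
  U (U-turn (180°)) -> East
Final: East

Answer: Final heading: East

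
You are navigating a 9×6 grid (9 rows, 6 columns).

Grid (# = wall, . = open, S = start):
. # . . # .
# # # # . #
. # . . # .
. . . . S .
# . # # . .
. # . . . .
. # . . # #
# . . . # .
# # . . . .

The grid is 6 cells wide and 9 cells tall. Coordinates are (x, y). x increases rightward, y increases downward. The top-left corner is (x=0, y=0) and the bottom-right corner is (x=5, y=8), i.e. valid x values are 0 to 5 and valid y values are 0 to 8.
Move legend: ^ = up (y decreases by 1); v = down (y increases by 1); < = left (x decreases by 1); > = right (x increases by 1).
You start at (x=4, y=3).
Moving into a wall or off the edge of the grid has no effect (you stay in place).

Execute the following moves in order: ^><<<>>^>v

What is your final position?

Answer: Final position: (x=5, y=4)

Derivation:
Start: (x=4, y=3)
  ^ (up): blocked, stay at (x=4, y=3)
  > (right): (x=4, y=3) -> (x=5, y=3)
  < (left): (x=5, y=3) -> (x=4, y=3)
  < (left): (x=4, y=3) -> (x=3, y=3)
  < (left): (x=3, y=3) -> (x=2, y=3)
  > (right): (x=2, y=3) -> (x=3, y=3)
  > (right): (x=3, y=3) -> (x=4, y=3)
  ^ (up): blocked, stay at (x=4, y=3)
  > (right): (x=4, y=3) -> (x=5, y=3)
  v (down): (x=5, y=3) -> (x=5, y=4)
Final: (x=5, y=4)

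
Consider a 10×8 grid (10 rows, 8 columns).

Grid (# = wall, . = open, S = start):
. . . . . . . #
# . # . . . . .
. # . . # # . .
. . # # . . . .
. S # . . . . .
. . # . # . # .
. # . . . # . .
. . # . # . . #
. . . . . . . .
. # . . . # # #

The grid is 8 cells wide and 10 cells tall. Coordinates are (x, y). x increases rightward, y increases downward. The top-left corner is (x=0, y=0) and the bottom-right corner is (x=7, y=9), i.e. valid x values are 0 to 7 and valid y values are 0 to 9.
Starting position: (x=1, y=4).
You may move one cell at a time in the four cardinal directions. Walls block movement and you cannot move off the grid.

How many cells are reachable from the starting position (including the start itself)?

BFS flood-fill from (x=1, y=4):
  Distance 0: (x=1, y=4)
  Distance 1: (x=1, y=3), (x=0, y=4), (x=1, y=5)
  Distance 2: (x=0, y=3), (x=0, y=5)
  Distance 3: (x=0, y=2), (x=0, y=6)
  Distance 4: (x=0, y=7)
  Distance 5: (x=1, y=7), (x=0, y=8)
  Distance 6: (x=1, y=8), (x=0, y=9)
  Distance 7: (x=2, y=8)
  Distance 8: (x=3, y=8), (x=2, y=9)
  Distance 9: (x=3, y=7), (x=4, y=8), (x=3, y=9)
  Distance 10: (x=3, y=6), (x=5, y=8), (x=4, y=9)
  Distance 11: (x=3, y=5), (x=2, y=6), (x=4, y=6), (x=5, y=7), (x=6, y=8)
  Distance 12: (x=3, y=4), (x=6, y=7), (x=7, y=8)
  Distance 13: (x=4, y=4), (x=6, y=6)
  Distance 14: (x=4, y=3), (x=5, y=4), (x=7, y=6)
  Distance 15: (x=5, y=3), (x=6, y=4), (x=5, y=5), (x=7, y=5)
  Distance 16: (x=6, y=3), (x=7, y=4)
  Distance 17: (x=6, y=2), (x=7, y=3)
  Distance 18: (x=6, y=1), (x=7, y=2)
  Distance 19: (x=6, y=0), (x=5, y=1), (x=7, y=1)
  Distance 20: (x=5, y=0), (x=4, y=1)
  Distance 21: (x=4, y=0), (x=3, y=1)
  Distance 22: (x=3, y=0), (x=3, y=2)
  Distance 23: (x=2, y=0), (x=2, y=2)
  Distance 24: (x=1, y=0)
  Distance 25: (x=0, y=0), (x=1, y=1)
Total reachable: 59 (grid has 59 open cells total)

Answer: Reachable cells: 59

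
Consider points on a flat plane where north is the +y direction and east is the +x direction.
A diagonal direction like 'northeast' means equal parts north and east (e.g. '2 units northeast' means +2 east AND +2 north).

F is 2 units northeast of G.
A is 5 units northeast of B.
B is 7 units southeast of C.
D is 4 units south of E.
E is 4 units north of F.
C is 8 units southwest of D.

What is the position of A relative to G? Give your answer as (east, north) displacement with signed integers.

Answer: A is at (east=6, north=-8) relative to G.

Derivation:
Place G at the origin (east=0, north=0).
  F is 2 units northeast of G: delta (east=+2, north=+2); F at (east=2, north=2).
  E is 4 units north of F: delta (east=+0, north=+4); E at (east=2, north=6).
  D is 4 units south of E: delta (east=+0, north=-4); D at (east=2, north=2).
  C is 8 units southwest of D: delta (east=-8, north=-8); C at (east=-6, north=-6).
  B is 7 units southeast of C: delta (east=+7, north=-7); B at (east=1, north=-13).
  A is 5 units northeast of B: delta (east=+5, north=+5); A at (east=6, north=-8).
Therefore A relative to G: (east=6, north=-8).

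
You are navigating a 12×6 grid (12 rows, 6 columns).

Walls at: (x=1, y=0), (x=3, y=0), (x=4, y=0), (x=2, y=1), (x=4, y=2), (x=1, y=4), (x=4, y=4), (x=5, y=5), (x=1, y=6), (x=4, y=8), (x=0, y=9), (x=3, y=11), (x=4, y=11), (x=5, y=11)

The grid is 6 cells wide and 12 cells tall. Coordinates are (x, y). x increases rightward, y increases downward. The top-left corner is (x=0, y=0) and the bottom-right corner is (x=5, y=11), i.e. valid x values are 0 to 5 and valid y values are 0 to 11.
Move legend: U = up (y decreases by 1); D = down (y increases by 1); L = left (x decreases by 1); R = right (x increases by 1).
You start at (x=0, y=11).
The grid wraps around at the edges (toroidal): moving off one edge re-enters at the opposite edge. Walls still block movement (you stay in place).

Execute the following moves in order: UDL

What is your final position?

Start: (x=0, y=11)
  U (up): (x=0, y=11) -> (x=0, y=10)
  D (down): (x=0, y=10) -> (x=0, y=11)
  L (left): blocked, stay at (x=0, y=11)
Final: (x=0, y=11)

Answer: Final position: (x=0, y=11)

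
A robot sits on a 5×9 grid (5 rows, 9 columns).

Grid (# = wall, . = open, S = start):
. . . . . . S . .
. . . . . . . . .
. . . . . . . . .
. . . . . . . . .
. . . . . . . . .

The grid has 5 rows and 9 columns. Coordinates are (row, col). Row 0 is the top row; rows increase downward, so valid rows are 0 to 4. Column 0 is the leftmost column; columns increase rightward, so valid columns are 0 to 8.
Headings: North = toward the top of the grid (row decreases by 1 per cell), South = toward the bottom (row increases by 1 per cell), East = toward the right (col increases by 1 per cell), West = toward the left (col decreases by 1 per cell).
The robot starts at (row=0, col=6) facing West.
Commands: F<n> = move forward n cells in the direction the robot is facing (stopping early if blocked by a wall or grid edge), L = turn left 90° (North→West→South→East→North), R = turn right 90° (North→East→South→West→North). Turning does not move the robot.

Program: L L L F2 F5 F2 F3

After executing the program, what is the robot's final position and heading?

Start: (row=0, col=6), facing West
  L: turn left, now facing South
  L: turn left, now facing East
  L: turn left, now facing North
  F2: move forward 0/2 (blocked), now at (row=0, col=6)
  F5: move forward 0/5 (blocked), now at (row=0, col=6)
  F2: move forward 0/2 (blocked), now at (row=0, col=6)
  F3: move forward 0/3 (blocked), now at (row=0, col=6)
Final: (row=0, col=6), facing North

Answer: Final position: (row=0, col=6), facing North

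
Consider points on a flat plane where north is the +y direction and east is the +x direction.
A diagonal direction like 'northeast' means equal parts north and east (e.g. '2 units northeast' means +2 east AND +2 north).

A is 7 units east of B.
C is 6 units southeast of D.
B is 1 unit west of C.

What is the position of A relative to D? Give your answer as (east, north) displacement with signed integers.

Answer: A is at (east=12, north=-6) relative to D.

Derivation:
Place D at the origin (east=0, north=0).
  C is 6 units southeast of D: delta (east=+6, north=-6); C at (east=6, north=-6).
  B is 1 unit west of C: delta (east=-1, north=+0); B at (east=5, north=-6).
  A is 7 units east of B: delta (east=+7, north=+0); A at (east=12, north=-6).
Therefore A relative to D: (east=12, north=-6).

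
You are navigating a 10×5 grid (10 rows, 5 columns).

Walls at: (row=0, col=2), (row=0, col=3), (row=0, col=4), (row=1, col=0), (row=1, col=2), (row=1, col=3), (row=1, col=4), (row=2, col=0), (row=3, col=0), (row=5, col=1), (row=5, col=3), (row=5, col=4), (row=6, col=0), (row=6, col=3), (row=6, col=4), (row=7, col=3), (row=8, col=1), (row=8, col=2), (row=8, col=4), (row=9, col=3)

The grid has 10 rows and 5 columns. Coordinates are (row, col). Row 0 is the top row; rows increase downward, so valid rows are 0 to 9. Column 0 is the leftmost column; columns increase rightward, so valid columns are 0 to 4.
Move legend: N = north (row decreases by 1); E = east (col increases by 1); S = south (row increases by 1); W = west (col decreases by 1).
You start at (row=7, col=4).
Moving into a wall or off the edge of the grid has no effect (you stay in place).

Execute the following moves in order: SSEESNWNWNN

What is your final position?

Start: (row=7, col=4)
  S (south): blocked, stay at (row=7, col=4)
  S (south): blocked, stay at (row=7, col=4)
  E (east): blocked, stay at (row=7, col=4)
  E (east): blocked, stay at (row=7, col=4)
  S (south): blocked, stay at (row=7, col=4)
  N (north): blocked, stay at (row=7, col=4)
  W (west): blocked, stay at (row=7, col=4)
  N (north): blocked, stay at (row=7, col=4)
  W (west): blocked, stay at (row=7, col=4)
  N (north): blocked, stay at (row=7, col=4)
  N (north): blocked, stay at (row=7, col=4)
Final: (row=7, col=4)

Answer: Final position: (row=7, col=4)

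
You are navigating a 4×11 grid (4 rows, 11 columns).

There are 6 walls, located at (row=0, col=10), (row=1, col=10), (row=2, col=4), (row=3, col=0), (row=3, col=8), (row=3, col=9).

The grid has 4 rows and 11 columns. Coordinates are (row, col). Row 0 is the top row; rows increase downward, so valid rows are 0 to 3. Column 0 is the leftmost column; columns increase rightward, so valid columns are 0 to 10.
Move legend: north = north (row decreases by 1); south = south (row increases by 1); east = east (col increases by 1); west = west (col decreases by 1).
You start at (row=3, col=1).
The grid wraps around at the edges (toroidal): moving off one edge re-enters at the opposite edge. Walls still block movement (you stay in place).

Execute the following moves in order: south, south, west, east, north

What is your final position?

Start: (row=3, col=1)
  south (south): (row=3, col=1) -> (row=0, col=1)
  south (south): (row=0, col=1) -> (row=1, col=1)
  west (west): (row=1, col=1) -> (row=1, col=0)
  east (east): (row=1, col=0) -> (row=1, col=1)
  north (north): (row=1, col=1) -> (row=0, col=1)
Final: (row=0, col=1)

Answer: Final position: (row=0, col=1)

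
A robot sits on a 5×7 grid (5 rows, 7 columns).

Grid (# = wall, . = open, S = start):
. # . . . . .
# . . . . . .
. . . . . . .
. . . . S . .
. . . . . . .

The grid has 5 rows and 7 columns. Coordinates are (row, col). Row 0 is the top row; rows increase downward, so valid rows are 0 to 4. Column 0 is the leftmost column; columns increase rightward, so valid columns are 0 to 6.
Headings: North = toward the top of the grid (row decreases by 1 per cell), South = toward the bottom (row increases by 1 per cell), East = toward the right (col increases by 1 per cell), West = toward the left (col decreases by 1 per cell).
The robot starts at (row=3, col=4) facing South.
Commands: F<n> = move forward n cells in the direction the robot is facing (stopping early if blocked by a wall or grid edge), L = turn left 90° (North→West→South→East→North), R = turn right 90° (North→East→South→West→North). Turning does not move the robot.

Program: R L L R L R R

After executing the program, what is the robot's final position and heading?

Start: (row=3, col=4), facing South
  R: turn right, now facing West
  L: turn left, now facing South
  L: turn left, now facing East
  R: turn right, now facing South
  L: turn left, now facing East
  R: turn right, now facing South
  R: turn right, now facing West
Final: (row=3, col=4), facing West

Answer: Final position: (row=3, col=4), facing West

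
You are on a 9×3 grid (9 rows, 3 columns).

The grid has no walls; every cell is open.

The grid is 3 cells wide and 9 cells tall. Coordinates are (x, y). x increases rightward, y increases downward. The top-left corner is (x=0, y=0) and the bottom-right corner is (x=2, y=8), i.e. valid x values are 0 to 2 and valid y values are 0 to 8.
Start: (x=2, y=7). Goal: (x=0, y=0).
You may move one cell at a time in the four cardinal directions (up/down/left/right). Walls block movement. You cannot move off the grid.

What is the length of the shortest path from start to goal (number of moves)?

Answer: Shortest path length: 9

Derivation:
BFS from (x=2, y=7) until reaching (x=0, y=0):
  Distance 0: (x=2, y=7)
  Distance 1: (x=2, y=6), (x=1, y=7), (x=2, y=8)
  Distance 2: (x=2, y=5), (x=1, y=6), (x=0, y=7), (x=1, y=8)
  Distance 3: (x=2, y=4), (x=1, y=5), (x=0, y=6), (x=0, y=8)
  Distance 4: (x=2, y=3), (x=1, y=4), (x=0, y=5)
  Distance 5: (x=2, y=2), (x=1, y=3), (x=0, y=4)
  Distance 6: (x=2, y=1), (x=1, y=2), (x=0, y=3)
  Distance 7: (x=2, y=0), (x=1, y=1), (x=0, y=2)
  Distance 8: (x=1, y=0), (x=0, y=1)
  Distance 9: (x=0, y=0)  <- goal reached here
One shortest path (9 moves): (x=2, y=7) -> (x=1, y=7) -> (x=0, y=7) -> (x=0, y=6) -> (x=0, y=5) -> (x=0, y=4) -> (x=0, y=3) -> (x=0, y=2) -> (x=0, y=1) -> (x=0, y=0)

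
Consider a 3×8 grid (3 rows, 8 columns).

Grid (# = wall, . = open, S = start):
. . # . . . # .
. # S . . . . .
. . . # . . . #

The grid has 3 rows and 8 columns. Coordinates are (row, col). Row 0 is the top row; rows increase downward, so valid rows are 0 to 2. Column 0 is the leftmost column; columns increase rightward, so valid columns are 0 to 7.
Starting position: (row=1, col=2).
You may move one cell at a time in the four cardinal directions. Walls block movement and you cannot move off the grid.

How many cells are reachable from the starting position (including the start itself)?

BFS flood-fill from (row=1, col=2):
  Distance 0: (row=1, col=2)
  Distance 1: (row=1, col=3), (row=2, col=2)
  Distance 2: (row=0, col=3), (row=1, col=4), (row=2, col=1)
  Distance 3: (row=0, col=4), (row=1, col=5), (row=2, col=0), (row=2, col=4)
  Distance 4: (row=0, col=5), (row=1, col=0), (row=1, col=6), (row=2, col=5)
  Distance 5: (row=0, col=0), (row=1, col=7), (row=2, col=6)
  Distance 6: (row=0, col=1), (row=0, col=7)
Total reachable: 19 (grid has 19 open cells total)

Answer: Reachable cells: 19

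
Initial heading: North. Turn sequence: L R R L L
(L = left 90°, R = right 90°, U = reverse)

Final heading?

Start: North
  L (left (90° counter-clockwise)) -> West
  R (right (90° clockwise)) -> North
  R (right (90° clockwise)) -> East
  L (left (90° counter-clockwise)) -> North
  L (left (90° counter-clockwise)) -> West
Final: West

Answer: Final heading: West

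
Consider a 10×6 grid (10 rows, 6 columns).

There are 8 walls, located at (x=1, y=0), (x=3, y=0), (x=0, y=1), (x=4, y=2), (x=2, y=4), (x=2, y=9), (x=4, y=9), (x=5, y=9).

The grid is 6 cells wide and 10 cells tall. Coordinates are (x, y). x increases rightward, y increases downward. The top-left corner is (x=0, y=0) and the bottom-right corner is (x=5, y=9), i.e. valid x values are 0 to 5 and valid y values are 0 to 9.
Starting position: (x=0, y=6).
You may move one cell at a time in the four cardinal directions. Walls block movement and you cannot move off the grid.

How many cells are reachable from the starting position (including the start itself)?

BFS flood-fill from (x=0, y=6):
  Distance 0: (x=0, y=6)
  Distance 1: (x=0, y=5), (x=1, y=6), (x=0, y=7)
  Distance 2: (x=0, y=4), (x=1, y=5), (x=2, y=6), (x=1, y=7), (x=0, y=8)
  Distance 3: (x=0, y=3), (x=1, y=4), (x=2, y=5), (x=3, y=6), (x=2, y=7), (x=1, y=8), (x=0, y=9)
  Distance 4: (x=0, y=2), (x=1, y=3), (x=3, y=5), (x=4, y=6), (x=3, y=7), (x=2, y=8), (x=1, y=9)
  Distance 5: (x=1, y=2), (x=2, y=3), (x=3, y=4), (x=4, y=5), (x=5, y=6), (x=4, y=7), (x=3, y=8)
  Distance 6: (x=1, y=1), (x=2, y=2), (x=3, y=3), (x=4, y=4), (x=5, y=5), (x=5, y=7), (x=4, y=8), (x=3, y=9)
  Distance 7: (x=2, y=1), (x=3, y=2), (x=4, y=3), (x=5, y=4), (x=5, y=8)
  Distance 8: (x=2, y=0), (x=3, y=1), (x=5, y=3)
  Distance 9: (x=4, y=1), (x=5, y=2)
  Distance 10: (x=4, y=0), (x=5, y=1)
  Distance 11: (x=5, y=0)
Total reachable: 51 (grid has 52 open cells total)

Answer: Reachable cells: 51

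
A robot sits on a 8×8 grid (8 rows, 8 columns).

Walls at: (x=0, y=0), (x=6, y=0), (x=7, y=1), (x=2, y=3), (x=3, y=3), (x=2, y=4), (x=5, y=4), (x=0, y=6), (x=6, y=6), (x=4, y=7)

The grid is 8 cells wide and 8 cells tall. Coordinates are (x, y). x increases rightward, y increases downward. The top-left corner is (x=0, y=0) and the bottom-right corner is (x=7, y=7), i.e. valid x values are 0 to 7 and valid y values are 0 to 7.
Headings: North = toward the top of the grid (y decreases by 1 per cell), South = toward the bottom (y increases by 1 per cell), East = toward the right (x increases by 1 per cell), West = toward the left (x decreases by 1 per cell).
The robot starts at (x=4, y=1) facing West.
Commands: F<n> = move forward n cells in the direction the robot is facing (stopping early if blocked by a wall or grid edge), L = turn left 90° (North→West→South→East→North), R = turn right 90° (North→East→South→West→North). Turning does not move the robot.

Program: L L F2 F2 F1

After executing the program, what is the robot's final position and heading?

Answer: Final position: (x=6, y=1), facing East

Derivation:
Start: (x=4, y=1), facing West
  L: turn left, now facing South
  L: turn left, now facing East
  F2: move forward 2, now at (x=6, y=1)
  F2: move forward 0/2 (blocked), now at (x=6, y=1)
  F1: move forward 0/1 (blocked), now at (x=6, y=1)
Final: (x=6, y=1), facing East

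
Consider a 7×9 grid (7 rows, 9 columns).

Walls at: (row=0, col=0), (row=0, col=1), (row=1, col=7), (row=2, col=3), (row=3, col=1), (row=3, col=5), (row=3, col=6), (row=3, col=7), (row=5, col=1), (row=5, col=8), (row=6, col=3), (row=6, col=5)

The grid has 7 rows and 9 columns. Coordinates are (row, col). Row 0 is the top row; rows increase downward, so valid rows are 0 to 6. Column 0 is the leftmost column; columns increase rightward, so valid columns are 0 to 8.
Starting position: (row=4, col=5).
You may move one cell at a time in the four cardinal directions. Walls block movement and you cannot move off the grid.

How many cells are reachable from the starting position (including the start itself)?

BFS flood-fill from (row=4, col=5):
  Distance 0: (row=4, col=5)
  Distance 1: (row=4, col=4), (row=4, col=6), (row=5, col=5)
  Distance 2: (row=3, col=4), (row=4, col=3), (row=4, col=7), (row=5, col=4), (row=5, col=6)
  Distance 3: (row=2, col=4), (row=3, col=3), (row=4, col=2), (row=4, col=8), (row=5, col=3), (row=5, col=7), (row=6, col=4), (row=6, col=6)
  Distance 4: (row=1, col=4), (row=2, col=5), (row=3, col=2), (row=3, col=8), (row=4, col=1), (row=5, col=2), (row=6, col=7)
  Distance 5: (row=0, col=4), (row=1, col=3), (row=1, col=5), (row=2, col=2), (row=2, col=6), (row=2, col=8), (row=4, col=0), (row=6, col=2), (row=6, col=8)
  Distance 6: (row=0, col=3), (row=0, col=5), (row=1, col=2), (row=1, col=6), (row=1, col=8), (row=2, col=1), (row=2, col=7), (row=3, col=0), (row=5, col=0), (row=6, col=1)
  Distance 7: (row=0, col=2), (row=0, col=6), (row=0, col=8), (row=1, col=1), (row=2, col=0), (row=6, col=0)
  Distance 8: (row=0, col=7), (row=1, col=0)
Total reachable: 51 (grid has 51 open cells total)

Answer: Reachable cells: 51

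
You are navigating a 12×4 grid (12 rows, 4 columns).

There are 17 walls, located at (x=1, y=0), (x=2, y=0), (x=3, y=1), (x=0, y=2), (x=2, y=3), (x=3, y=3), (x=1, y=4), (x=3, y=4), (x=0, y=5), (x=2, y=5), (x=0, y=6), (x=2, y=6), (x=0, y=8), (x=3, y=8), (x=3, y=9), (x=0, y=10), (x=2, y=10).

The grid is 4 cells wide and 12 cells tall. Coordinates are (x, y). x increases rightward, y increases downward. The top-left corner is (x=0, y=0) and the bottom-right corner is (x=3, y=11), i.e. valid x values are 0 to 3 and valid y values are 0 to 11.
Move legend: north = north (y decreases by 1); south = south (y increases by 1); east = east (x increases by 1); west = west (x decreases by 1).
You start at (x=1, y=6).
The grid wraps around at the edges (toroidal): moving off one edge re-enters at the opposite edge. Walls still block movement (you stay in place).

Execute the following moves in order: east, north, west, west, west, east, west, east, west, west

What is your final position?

Answer: Final position: (x=1, y=5)

Derivation:
Start: (x=1, y=6)
  east (east): blocked, stay at (x=1, y=6)
  north (north): (x=1, y=6) -> (x=1, y=5)
  [×3]west (west): blocked, stay at (x=1, y=5)
  east (east): blocked, stay at (x=1, y=5)
  west (west): blocked, stay at (x=1, y=5)
  east (east): blocked, stay at (x=1, y=5)
  west (west): blocked, stay at (x=1, y=5)
  west (west): blocked, stay at (x=1, y=5)
Final: (x=1, y=5)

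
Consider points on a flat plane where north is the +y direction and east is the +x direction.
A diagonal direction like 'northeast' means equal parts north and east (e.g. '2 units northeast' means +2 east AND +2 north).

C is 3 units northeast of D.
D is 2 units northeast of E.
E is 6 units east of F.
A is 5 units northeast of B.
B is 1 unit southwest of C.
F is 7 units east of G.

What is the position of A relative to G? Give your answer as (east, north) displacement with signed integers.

Answer: A is at (east=22, north=9) relative to G.

Derivation:
Place G at the origin (east=0, north=0).
  F is 7 units east of G: delta (east=+7, north=+0); F at (east=7, north=0).
  E is 6 units east of F: delta (east=+6, north=+0); E at (east=13, north=0).
  D is 2 units northeast of E: delta (east=+2, north=+2); D at (east=15, north=2).
  C is 3 units northeast of D: delta (east=+3, north=+3); C at (east=18, north=5).
  B is 1 unit southwest of C: delta (east=-1, north=-1); B at (east=17, north=4).
  A is 5 units northeast of B: delta (east=+5, north=+5); A at (east=22, north=9).
Therefore A relative to G: (east=22, north=9).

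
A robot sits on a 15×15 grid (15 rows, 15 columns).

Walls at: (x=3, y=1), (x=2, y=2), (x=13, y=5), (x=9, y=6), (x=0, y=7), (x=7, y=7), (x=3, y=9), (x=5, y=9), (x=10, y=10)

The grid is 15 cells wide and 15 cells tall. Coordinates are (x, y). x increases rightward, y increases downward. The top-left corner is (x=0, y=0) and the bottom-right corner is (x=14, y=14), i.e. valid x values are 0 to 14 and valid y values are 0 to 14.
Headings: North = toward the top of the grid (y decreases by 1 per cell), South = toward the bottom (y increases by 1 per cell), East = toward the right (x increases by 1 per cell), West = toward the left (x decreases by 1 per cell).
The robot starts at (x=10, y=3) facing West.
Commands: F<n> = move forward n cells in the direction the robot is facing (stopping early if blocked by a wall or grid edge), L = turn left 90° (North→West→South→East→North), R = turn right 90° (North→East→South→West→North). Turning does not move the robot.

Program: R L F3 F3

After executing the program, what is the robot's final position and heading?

Answer: Final position: (x=4, y=3), facing West

Derivation:
Start: (x=10, y=3), facing West
  R: turn right, now facing North
  L: turn left, now facing West
  F3: move forward 3, now at (x=7, y=3)
  F3: move forward 3, now at (x=4, y=3)
Final: (x=4, y=3), facing West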